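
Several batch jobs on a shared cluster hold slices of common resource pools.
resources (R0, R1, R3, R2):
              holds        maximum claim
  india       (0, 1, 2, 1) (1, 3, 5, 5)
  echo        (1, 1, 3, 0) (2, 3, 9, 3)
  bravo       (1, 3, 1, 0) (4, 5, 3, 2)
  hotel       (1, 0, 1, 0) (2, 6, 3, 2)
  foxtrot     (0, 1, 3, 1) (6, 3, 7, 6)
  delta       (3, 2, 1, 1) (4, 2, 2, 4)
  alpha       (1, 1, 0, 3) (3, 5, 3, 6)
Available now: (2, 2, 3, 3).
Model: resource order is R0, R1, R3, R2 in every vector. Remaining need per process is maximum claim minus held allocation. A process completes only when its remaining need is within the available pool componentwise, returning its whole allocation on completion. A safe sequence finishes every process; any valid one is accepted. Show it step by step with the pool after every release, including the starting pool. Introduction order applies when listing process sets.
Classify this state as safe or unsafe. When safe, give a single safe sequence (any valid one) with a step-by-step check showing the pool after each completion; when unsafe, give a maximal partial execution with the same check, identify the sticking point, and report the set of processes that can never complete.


SAFE — a valid safe sequence is delta, bravo, hotel, alpha, foxtrot, echo, india.
Key observation: delta is the earliest step where a requested resource binds exactly: need (1, 0, 1, 3), pool (2, 2, 3, 3) at its turn.
Step-by-step check:
  pool = (2, 2, 3, 3)
  delta needs (1, 0, 1, 3) <= (2, 2, 3, 3) -> finishes; pool += (3, 2, 1, 1) = (5, 4, 4, 4)
  bravo needs (3, 2, 2, 2) <= (5, 4, 4, 4) -> finishes; pool += (1, 3, 1, 0) = (6, 7, 5, 4)
  hotel needs (1, 6, 2, 2) <= (6, 7, 5, 4) -> finishes; pool += (1, 0, 1, 0) = (7, 7, 6, 4)
  alpha needs (2, 4, 3, 3) <= (7, 7, 6, 4) -> finishes; pool += (1, 1, 0, 3) = (8, 8, 6, 7)
  foxtrot needs (6, 2, 4, 5) <= (8, 8, 6, 7) -> finishes; pool += (0, 1, 3, 1) = (8, 9, 9, 8)
  echo needs (1, 2, 6, 3) <= (8, 9, 9, 8) -> finishes; pool += (1, 1, 3, 0) = (9, 10, 12, 8)
  india needs (1, 2, 3, 4) <= (9, 10, 12, 8) -> finishes; pool += (0, 1, 2, 1) = (9, 11, 14, 9)


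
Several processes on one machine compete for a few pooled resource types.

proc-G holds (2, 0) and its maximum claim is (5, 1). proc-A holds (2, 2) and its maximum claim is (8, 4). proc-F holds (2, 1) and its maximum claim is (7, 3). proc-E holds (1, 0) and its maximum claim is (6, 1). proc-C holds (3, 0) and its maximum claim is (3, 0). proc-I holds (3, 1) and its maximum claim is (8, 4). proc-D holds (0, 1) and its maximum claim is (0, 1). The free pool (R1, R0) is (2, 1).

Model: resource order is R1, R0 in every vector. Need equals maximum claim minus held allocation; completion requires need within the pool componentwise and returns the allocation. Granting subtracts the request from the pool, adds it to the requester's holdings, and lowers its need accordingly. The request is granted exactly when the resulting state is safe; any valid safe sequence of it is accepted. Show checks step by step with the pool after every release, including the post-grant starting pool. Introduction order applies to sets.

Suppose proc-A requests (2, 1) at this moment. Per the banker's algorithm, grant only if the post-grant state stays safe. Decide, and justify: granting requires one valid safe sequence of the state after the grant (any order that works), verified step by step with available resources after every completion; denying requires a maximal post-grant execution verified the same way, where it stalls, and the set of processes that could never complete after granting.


GRANT — the state after the grant stays safe, e.g. via proc-D, proc-C, proc-G, proc-A, proc-I, proc-E, proc-F.
Key observation: with (0, 0) left after the transfer, proc-D can run at once — the state stays safe.
Step-by-step check of the post-grant state:
  pool = (0, 0)
  proc-D needs (0, 0) <= (0, 0) -> finishes; pool += (0, 1) = (0, 1)
  proc-C needs (0, 0) <= (0, 1) -> finishes; pool += (3, 0) = (3, 1)
  proc-G needs (3, 1) <= (3, 1) -> finishes; pool += (2, 0) = (5, 1)
  proc-A needs (4, 1) <= (5, 1) -> finishes; pool += (4, 3) = (9, 4)
  proc-I needs (5, 3) <= (9, 4) -> finishes; pool += (3, 1) = (12, 5)
  proc-E needs (5, 1) <= (12, 5) -> finishes; pool += (1, 0) = (13, 5)
  proc-F needs (5, 2) <= (13, 5) -> finishes; pool += (2, 1) = (15, 6)


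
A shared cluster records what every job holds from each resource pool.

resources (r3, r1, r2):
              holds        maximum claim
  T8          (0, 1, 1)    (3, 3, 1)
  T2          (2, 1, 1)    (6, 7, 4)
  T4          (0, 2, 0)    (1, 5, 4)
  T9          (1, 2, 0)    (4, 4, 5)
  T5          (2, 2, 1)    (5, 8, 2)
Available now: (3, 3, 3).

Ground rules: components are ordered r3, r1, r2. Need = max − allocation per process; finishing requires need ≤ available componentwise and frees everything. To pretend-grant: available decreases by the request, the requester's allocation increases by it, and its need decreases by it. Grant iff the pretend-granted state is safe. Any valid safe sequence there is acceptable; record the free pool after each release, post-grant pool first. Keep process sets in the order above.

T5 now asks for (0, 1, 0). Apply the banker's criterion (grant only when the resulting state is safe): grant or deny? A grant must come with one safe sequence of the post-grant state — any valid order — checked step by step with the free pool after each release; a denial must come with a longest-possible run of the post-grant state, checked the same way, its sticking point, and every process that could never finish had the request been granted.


GRANT. The post-grant state is safe; one safe sequence: T8, T4, T5, T9, T2.
Key observation: granting shrinks the pool to (3, 2, 3), yet T8 still fits and the chain goes through.
Check on the post-grant state, step by step:
  pool = (3, 2, 3)
  T8: need (3, 2, 0) fits (3, 2, 3); releases (0, 1, 1), pool now (3, 3, 4)
  T4: need (1, 3, 4) fits (3, 3, 4); releases (0, 2, 0), pool now (3, 5, 4)
  T5: need (3, 5, 1) fits (3, 5, 4); releases (2, 3, 1), pool now (5, 8, 5)
  T9: need (3, 2, 5) fits (5, 8, 5); releases (1, 2, 0), pool now (6, 10, 5)
  T2: need (4, 6, 3) fits (6, 10, 5); releases (2, 1, 1), pool now (8, 11, 6)


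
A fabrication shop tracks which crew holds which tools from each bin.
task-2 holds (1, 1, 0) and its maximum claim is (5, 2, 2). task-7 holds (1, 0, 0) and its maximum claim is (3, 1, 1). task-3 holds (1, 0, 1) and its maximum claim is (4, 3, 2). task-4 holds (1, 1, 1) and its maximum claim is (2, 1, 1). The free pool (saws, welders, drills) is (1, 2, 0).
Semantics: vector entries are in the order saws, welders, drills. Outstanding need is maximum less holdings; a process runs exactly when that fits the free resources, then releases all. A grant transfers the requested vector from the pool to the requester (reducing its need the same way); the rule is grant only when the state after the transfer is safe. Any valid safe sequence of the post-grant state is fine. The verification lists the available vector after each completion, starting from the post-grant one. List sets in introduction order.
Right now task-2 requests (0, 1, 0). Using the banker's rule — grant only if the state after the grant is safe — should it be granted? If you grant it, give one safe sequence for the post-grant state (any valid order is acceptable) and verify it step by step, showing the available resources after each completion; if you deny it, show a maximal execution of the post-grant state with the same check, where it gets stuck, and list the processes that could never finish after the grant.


DENY: after the grant no complete ordering would exist.
Key observation: after task-4, task-7 the pool peaks at (3, 2, 1), and each blocked process is short somewhere: task-2 on saws, drills; task-3 on welders.
Pretend the grant happened; the run task-4, task-7 goes as far as possible. Step-by-step check:
  pool = (1, 1, 0)
  task-4 needs (1, 0, 0) <= (1, 1, 0) -> finishes; pool += (1, 1, 1) = (2, 2, 1)
  task-7 needs (2, 1, 1) <= (2, 2, 1) -> finishes; pool += (1, 0, 0) = (3, 2, 1)
  task-2 still needs (4, 0, 2) but only (3, 2, 1) is free — short on saws and drills
  task-3 still needs (3, 3, 1) but only (3, 2, 1) is free — short on welders
Had the request been granted, task-2 and task-3 could never finish.


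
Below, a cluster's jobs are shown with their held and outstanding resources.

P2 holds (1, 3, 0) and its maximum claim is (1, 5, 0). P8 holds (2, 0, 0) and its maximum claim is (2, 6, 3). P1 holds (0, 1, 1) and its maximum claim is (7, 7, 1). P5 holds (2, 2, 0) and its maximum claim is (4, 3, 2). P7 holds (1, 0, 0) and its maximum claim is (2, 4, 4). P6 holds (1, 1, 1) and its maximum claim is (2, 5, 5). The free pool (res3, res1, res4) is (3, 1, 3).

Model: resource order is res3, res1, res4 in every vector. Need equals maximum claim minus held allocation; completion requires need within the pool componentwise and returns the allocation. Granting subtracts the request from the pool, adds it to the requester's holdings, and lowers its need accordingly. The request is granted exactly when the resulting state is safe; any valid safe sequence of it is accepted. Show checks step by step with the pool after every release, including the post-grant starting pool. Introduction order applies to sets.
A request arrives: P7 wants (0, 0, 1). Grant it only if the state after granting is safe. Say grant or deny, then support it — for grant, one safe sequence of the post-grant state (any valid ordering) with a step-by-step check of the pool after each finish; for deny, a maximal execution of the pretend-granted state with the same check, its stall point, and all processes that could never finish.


DENY. Granting would leave the state unsafe.
Key observation: after P5, P2 the pool peaks at (6, 6, 2), and each blocked process is short somewhere: P8 on res4; P1 on res3; P7 on res4; P6 on res4.
On the post-grant state, P5, P2 is a maximal run — nothing extends it. Verifying each step:
  pool = (3, 1, 2)
  run P5 (needs (2, 1, 2), free (3, 1, 2)); after release of (2, 2, 0) the pool is (5, 3, 2)
  run P2 (needs (0, 2, 0), free (5, 3, 2)); after release of (1, 3, 0) the pool is (6, 6, 2)
  blocked: P8 wants (0, 6, 3), pool (6, 6, 2) — not enough res4
  blocked: P1 wants (7, 6, 0), pool (6, 6, 2) — not enough res3
  blocked: P7 wants (1, 4, 3), pool (6, 6, 2) — not enough res4
  blocked: P6 wants (1, 4, 4), pool (6, 6, 2) — not enough res4
Had the request been granted, P8, P1, P7 and P6 could never finish.


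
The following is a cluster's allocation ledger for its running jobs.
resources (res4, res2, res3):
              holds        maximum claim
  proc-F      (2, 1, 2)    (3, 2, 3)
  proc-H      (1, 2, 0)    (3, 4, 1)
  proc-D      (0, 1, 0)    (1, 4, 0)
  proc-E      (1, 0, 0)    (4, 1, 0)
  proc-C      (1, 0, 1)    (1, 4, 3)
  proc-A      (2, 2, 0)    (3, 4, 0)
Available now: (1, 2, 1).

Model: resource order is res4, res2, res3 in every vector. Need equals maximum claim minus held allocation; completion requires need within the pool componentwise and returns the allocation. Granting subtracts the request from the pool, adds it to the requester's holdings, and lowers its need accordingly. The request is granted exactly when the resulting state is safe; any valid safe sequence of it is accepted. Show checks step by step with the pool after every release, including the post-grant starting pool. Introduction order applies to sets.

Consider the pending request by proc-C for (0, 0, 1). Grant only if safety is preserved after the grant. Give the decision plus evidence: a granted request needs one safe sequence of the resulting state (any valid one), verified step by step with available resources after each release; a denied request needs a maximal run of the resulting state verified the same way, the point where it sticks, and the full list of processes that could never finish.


DENY: after the grant no complete ordering would exist.
Key observation: res3 is the bottleneck — with proc-A, proc-D, proc-E done the pool holds (4, 5, 0), short of every remaining need.
Pretend the grant happened; the run proc-A, proc-D, proc-E goes as far as possible. Verifying each step:
  pool = (1, 2, 0)
  proc-A needs (1, 2, 0) <= (1, 2, 0) -> finishes; pool += (2, 2, 0) = (3, 4, 0)
  proc-D needs (1, 3, 0) <= (3, 4, 0) -> finishes; pool += (0, 1, 0) = (3, 5, 0)
  proc-E needs (3, 1, 0) <= (3, 5, 0) -> finishes; pool += (1, 0, 0) = (4, 5, 0)
  proc-F cannot run: need (1, 1, 1) vs free (4, 5, 0) (insufficient res3)
  proc-H cannot run: need (2, 2, 1) vs free (4, 5, 0) (insufficient res3)
  proc-C cannot run: need (0, 4, 1) vs free (4, 5, 0) (insufficient res3)
Processes that could never finish after the grant: proc-F, proc-H and proc-C.


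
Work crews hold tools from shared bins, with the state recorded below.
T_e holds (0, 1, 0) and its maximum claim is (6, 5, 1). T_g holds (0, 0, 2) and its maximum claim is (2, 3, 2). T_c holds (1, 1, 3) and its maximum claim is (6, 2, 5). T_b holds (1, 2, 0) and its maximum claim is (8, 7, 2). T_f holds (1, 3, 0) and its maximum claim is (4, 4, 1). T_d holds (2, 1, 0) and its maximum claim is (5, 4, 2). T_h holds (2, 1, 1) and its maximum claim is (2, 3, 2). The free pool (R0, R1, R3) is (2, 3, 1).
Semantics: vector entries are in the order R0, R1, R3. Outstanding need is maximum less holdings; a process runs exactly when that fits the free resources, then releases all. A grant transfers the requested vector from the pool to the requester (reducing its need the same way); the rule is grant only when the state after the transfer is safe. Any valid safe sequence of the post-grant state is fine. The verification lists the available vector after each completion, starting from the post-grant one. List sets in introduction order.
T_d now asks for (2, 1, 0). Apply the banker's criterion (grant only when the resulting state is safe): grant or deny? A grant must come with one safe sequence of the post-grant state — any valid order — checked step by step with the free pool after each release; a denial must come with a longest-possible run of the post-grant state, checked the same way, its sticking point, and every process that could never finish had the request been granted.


GRANT — the state after the grant stays safe, e.g. via T_h, T_d, T_c, T_g, T_b, T_e, T_f.
Key observation: granting shrinks the pool to (0, 2, 1), yet T_h still fits and the chain goes through.
Verifying the post-grant state step by step:
  pool = (0, 2, 1)
  run T_h (needs (0, 2, 1), free (0, 2, 1)); after release of (2, 1, 1) the pool is (2, 3, 2)
  run T_d (needs (1, 2, 2), free (2, 3, 2)); after release of (4, 2, 0) the pool is (6, 5, 2)
  run T_c (needs (5, 1, 2), free (6, 5, 2)); after release of (1, 1, 3) the pool is (7, 6, 5)
  run T_g (needs (2, 3, 0), free (7, 6, 5)); after release of (0, 0, 2) the pool is (7, 6, 7)
  run T_b (needs (7, 5, 2), free (7, 6, 7)); after release of (1, 2, 0) the pool is (8, 8, 7)
  run T_e (needs (6, 4, 1), free (8, 8, 7)); after release of (0, 1, 0) the pool is (8, 9, 7)
  run T_f (needs (3, 1, 1), free (8, 9, 7)); after release of (1, 3, 0) the pool is (9, 12, 7)


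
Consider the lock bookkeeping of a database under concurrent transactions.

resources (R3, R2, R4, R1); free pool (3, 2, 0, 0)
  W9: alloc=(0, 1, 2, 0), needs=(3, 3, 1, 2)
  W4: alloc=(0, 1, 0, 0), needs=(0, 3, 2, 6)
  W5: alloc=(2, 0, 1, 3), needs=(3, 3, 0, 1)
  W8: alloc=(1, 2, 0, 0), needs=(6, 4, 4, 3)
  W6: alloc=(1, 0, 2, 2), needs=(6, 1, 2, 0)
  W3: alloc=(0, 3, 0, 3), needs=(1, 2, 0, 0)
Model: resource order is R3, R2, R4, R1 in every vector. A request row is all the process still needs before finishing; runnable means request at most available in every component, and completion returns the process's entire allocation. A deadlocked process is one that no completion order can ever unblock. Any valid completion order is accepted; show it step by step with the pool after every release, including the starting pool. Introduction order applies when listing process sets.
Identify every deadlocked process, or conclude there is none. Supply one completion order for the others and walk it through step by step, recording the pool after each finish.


Deadlocked: W8 and W6.
Key observation: once W3, W5, W9, W4 finish, the pool peaks at (5, 7, 3, 6) — and every remaining process still needs more R3 than that.
A valid finishing order for the others: W3, W5, W9, W4. Verifying each step:
  pool = (3, 2, 0, 0)
  W3: need (1, 2, 0, 0) fits (3, 2, 0, 0); releases (0, 3, 0, 3), pool now (3, 5, 0, 3)
  W5: need (3, 3, 0, 1) fits (3, 5, 0, 3); releases (2, 0, 1, 3), pool now (5, 5, 1, 6)
  W9: need (3, 3, 1, 2) fits (5, 5, 1, 6); releases (0, 1, 2, 0), pool now (5, 6, 3, 6)
  W4: need (0, 3, 2, 6) fits (5, 6, 3, 6); releases (0, 1, 0, 0), pool now (5, 7, 3, 6)
The stuck group stays short no matter what:
  W8 still needs (6, 4, 4, 3) but only (5, 7, 3, 6) is free — short on R3 and R4
  W6 still needs (6, 1, 2, 0) but only (5, 7, 3, 6) is free — short on R3


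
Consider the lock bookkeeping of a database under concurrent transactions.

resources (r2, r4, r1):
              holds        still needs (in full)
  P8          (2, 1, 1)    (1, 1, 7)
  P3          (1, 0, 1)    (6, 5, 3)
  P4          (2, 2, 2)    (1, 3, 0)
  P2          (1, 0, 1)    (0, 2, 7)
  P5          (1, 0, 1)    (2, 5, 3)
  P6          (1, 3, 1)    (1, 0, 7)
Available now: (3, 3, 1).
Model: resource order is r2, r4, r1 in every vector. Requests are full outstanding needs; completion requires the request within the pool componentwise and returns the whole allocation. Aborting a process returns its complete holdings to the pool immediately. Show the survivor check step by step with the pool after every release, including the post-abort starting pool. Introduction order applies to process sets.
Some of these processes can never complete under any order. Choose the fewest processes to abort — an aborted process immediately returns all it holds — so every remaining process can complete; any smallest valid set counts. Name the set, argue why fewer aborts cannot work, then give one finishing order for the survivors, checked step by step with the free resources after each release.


Minimum abort set: P2 and P6.
Key observation: the deadlocked P8 becomes finishable only because P2 and P6 released (2, 3, 2); it completes at step 4 below.
No one abort is enough; case by case: P8 alone leaves P2 blocked (short on r1); P3 alone leaves P8 blocked (short on r1); P4 alone leaves P8 blocked (short on r1); P2 alone leaves P8 blocked (short on r1); P5 alone leaves P8 blocked (short on r1); P6 alone leaves P8 blocked (short on r1).
Survivors finish in the order: P5, P3, P4, P8. Check, step by step (pool after the aborts first):
  pool = (5, 6, 3)
  run P5 (needs (2, 5, 3), free (5, 6, 3)); after release of (1, 0, 1) the pool is (6, 6, 4)
  run P3 (needs (6, 5, 3), free (6, 6, 4)); after release of (1, 0, 1) the pool is (7, 6, 5)
  run P4 (needs (1, 3, 0), free (7, 6, 5)); after release of (2, 2, 2) the pool is (9, 8, 7)
  run P8 (needs (1, 1, 7), free (9, 8, 7)); after release of (2, 1, 1) the pool is (11, 9, 8)


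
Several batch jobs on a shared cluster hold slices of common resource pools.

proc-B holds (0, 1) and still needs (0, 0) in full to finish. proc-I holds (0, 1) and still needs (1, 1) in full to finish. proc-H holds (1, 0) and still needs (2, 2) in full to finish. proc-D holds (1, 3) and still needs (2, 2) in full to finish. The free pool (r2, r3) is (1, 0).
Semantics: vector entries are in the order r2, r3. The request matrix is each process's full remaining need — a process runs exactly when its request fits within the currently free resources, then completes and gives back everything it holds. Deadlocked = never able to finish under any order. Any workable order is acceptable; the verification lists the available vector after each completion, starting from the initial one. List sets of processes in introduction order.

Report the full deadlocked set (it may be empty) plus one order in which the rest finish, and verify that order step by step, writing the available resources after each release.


Deadlocked set: proc-H and proc-D.
Key observation: once proc-B, proc-I finish, the pool peaks at (1, 2) — and every remaining process still needs more r2 than that.
The rest can finish in the order proc-B, proc-I. Check, step by step:
  pool = (1, 0)
  run proc-B (needs (0, 0), free (1, 0)); after release of (0, 1) the pool is (1, 1)
  run proc-I (needs (1, 1), free (1, 1)); after release of (0, 1) the pool is (1, 2)
The stuck group stays short no matter what:
  proc-H still needs (2, 2) but only (1, 2) is free — short on r2
  proc-D still needs (2, 2) but only (1, 2) is free — short on r2


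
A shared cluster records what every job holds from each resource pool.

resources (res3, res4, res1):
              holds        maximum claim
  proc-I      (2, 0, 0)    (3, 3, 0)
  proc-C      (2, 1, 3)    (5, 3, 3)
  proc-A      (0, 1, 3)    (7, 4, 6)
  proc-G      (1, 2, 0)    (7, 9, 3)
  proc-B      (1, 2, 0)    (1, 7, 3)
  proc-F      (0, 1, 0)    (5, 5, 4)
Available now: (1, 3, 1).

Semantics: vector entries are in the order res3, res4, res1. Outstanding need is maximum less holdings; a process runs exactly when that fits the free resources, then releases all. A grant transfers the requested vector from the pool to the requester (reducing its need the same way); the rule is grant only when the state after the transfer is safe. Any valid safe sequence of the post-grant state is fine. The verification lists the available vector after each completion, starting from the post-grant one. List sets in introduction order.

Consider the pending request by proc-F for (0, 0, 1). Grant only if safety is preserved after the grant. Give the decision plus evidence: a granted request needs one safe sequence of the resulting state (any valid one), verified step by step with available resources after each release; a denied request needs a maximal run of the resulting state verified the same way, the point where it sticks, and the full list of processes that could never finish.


GRANT. The post-grant state is safe; one safe sequence: proc-I, proc-C, proc-F, proc-B, proc-G, proc-A.
Key observation: granting shrinks the pool to (1, 3, 0), yet proc-I still fits and the chain goes through.
Check on the post-grant state, step by step:
  pool = (1, 3, 0)
  run proc-I (needs (1, 3, 0), free (1, 3, 0)); after release of (2, 0, 0) the pool is (3, 3, 0)
  run proc-C (needs (3, 2, 0), free (3, 3, 0)); after release of (2, 1, 3) the pool is (5, 4, 3)
  run proc-F (needs (5, 4, 3), free (5, 4, 3)); after release of (0, 1, 1) the pool is (5, 5, 4)
  run proc-B (needs (0, 5, 3), free (5, 5, 4)); after release of (1, 2, 0) the pool is (6, 7, 4)
  run proc-G (needs (6, 7, 3), free (6, 7, 4)); after release of (1, 2, 0) the pool is (7, 9, 4)
  run proc-A (needs (7, 3, 3), free (7, 9, 4)); after release of (0, 1, 3) the pool is (7, 10, 7)


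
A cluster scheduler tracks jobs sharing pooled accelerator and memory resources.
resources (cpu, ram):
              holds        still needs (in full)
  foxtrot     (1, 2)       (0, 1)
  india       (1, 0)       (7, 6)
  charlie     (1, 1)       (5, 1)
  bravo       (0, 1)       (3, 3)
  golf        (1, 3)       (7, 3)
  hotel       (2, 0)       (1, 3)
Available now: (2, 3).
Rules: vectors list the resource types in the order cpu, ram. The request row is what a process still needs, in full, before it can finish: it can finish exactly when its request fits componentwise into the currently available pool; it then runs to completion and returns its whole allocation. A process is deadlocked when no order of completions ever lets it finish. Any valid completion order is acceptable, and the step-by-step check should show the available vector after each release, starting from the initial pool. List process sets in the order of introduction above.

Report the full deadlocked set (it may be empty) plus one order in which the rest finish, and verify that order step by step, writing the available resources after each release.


Deadlocked: india and golf.
Key observation: hotel, foxtrot, bravo, charlie can finish, but then (6, 7) is all there is, and the blocked group's cpu demands exceed it.
The rest can finish in the order hotel, foxtrot, bravo, charlie. Verifying each step:
  pool = (2, 3)
  hotel needs (1, 3) <= (2, 3) -> finishes; pool += (2, 0) = (4, 3)
  foxtrot needs (0, 1) <= (4, 3) -> finishes; pool += (1, 2) = (5, 5)
  bravo needs (3, 3) <= (5, 5) -> finishes; pool += (0, 1) = (5, 6)
  charlie needs (5, 1) <= (5, 6) -> finishes; pool += (1, 1) = (6, 7)
The blocked processes can never fit:
  blocked: india wants (7, 6), pool (6, 7) — not enough cpu
  blocked: golf wants (7, 3), pool (6, 7) — not enough cpu


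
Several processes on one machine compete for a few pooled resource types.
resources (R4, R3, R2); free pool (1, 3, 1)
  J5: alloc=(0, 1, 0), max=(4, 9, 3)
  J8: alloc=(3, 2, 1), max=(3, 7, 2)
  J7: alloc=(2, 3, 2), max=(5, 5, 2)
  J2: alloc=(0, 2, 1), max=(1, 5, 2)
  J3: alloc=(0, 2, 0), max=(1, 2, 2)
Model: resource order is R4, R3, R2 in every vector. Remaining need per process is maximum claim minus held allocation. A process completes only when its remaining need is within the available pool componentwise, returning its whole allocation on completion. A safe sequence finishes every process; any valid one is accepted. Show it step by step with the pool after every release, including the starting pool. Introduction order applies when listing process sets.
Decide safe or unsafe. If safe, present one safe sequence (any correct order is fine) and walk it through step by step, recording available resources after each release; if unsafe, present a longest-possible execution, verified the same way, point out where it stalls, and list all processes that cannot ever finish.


The state is SAFE; one workable sequence: J2, J3, J8, J5, J7.
Key observation: the first exact fit in this order is J2 — it needs (1, 3, 1) with (1, 3, 1) free, meeting a requested resource to the last unit.
Verifying each step:
  pool = (1, 3, 1)
  J2 needs (1, 3, 1) <= (1, 3, 1) -> finishes; pool += (0, 2, 1) = (1, 5, 2)
  J3 needs (1, 0, 2) <= (1, 5, 2) -> finishes; pool += (0, 2, 0) = (1, 7, 2)
  J8 needs (0, 5, 1) <= (1, 7, 2) -> finishes; pool += (3, 2, 1) = (4, 9, 3)
  J5 needs (4, 8, 3) <= (4, 9, 3) -> finishes; pool += (0, 1, 0) = (4, 10, 3)
  J7 needs (3, 2, 0) <= (4, 10, 3) -> finishes; pool += (2, 3, 2) = (6, 13, 5)


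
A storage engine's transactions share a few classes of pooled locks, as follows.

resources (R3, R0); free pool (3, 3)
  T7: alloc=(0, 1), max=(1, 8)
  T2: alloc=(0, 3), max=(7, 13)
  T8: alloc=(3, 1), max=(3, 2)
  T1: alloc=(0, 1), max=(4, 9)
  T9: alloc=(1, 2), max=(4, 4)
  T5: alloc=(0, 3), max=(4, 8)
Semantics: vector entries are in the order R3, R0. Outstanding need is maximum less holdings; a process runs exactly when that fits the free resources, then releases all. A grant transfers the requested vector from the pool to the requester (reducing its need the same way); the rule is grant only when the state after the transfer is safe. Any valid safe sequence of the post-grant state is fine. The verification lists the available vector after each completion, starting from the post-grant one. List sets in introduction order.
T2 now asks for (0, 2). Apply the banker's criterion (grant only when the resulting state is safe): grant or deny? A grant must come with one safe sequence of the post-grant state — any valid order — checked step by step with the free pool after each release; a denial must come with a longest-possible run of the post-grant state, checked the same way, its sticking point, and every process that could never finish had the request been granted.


DENY: after the grant no complete ordering would exist.
Key observation: even finishing T8, T9 leaves just (7, 4) free — too little R0 for any of the remaining processes.
On the post-grant state, T8, T9 is a maximal run — nothing extends it. Step-by-step check:
  pool = (3, 1)
  run T8 (needs (0, 1), free (3, 1)); after release of (3, 1) the pool is (6, 2)
  run T9 (needs (3, 2), free (6, 2)); after release of (1, 2) the pool is (7, 4)
  T7 still needs (1, 7) but only (7, 4) is free — short on R0
  T2 still needs (7, 8) but only (7, 4) is free — short on R0
  T1 still needs (4, 8) but only (7, 4) is free — short on R0
  T5 still needs (4, 5) but only (7, 4) is free — short on R0
Processes that could never finish after the grant: T7, T2, T1 and T5.


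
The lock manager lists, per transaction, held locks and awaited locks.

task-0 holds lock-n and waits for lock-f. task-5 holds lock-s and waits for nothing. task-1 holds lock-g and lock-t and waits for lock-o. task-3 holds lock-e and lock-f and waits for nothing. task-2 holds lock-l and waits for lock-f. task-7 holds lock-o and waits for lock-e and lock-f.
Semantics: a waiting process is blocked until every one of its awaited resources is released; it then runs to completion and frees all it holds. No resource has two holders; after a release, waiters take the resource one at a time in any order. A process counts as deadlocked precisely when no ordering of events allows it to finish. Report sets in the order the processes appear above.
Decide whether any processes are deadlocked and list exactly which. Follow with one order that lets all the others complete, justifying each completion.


Nothing here is deadlocked.
Key observation: every chain of waits terminates; starting from the processes that wait on nothing, all the rest unlock in turn.
A valid finishing order for the others: task-5, task-3, task-0, task-7, task-1, task-2.
Walking it through:
  task-5: no waits; runs immediately, freeing lock-s
  task-3: no waits; runs immediately, freeing lock-e and lock-f
  task-0: everything it awaited (lock-f) is free; runs, freeing lock-n
  task-7: everything it awaited (lock-e and lock-f) is free; runs, freeing lock-o
  task-1: everything it awaited (lock-o) is free; runs, freeing lock-g and lock-t
  task-2: everything it awaited (lock-f) is free; runs, freeing lock-l


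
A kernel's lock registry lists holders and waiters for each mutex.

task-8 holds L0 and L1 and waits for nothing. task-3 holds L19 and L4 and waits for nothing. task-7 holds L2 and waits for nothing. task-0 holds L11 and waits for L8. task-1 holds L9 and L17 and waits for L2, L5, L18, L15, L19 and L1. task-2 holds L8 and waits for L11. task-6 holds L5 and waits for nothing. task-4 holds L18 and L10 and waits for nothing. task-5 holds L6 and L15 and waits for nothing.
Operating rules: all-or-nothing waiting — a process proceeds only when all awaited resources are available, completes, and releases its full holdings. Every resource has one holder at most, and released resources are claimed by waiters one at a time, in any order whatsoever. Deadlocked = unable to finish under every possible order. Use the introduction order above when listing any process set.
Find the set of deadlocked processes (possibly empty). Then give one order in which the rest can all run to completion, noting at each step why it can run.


Deadlocked: task-0 and task-2.
Key observation: task-0 -> task-2 -> task-0 is a circular wait — nothing in it can go first; no other process is dragged down with it.
The rest can finish in the order task-4, task-6, task-5, task-8, task-7, task-3, task-1.
Walking it through:
  run task-4 (it waits on nothing); releases L18 and L10
  run task-6 (it waits on nothing); releases L5
  run task-5 (it waits on nothing); releases L6 and L15
  run task-8 (it waits on nothing); releases L0 and L1
  run task-7 (it waits on nothing); releases L2
  run task-3 (it waits on nothing); releases L19 and L4
  task-1: everything it awaited (L2, L5, L18, L15, L19 and L1) is free; runs, freeing L9 and L17


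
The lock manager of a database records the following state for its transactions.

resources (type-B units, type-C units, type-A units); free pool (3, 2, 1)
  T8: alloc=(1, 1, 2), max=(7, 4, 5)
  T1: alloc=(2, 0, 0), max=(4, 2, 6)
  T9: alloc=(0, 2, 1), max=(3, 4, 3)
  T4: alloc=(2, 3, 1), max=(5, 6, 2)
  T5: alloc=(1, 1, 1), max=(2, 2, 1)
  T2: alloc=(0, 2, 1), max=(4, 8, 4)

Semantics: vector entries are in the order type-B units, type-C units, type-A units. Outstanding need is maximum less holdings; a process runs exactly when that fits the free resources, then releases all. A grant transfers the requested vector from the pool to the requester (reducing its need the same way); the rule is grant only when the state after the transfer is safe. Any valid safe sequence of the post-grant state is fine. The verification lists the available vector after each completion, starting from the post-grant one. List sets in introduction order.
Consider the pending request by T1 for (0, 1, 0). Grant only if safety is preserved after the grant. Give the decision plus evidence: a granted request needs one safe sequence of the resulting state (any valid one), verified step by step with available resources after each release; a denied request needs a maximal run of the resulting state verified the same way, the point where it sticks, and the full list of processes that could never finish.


GRANT: granting preserves safety; a valid post-grant sequence is T5, T9, T4, T8, T1, T2.
Key observation: granting shrinks the pool to (3, 1, 1), yet T5 still fits and the chain goes through.
Step-by-step check of the post-grant state:
  pool = (3, 1, 1)
  run T5 (needs (1, 1, 0), free (3, 1, 1)); after release of (1, 1, 1) the pool is (4, 2, 2)
  run T9 (needs (3, 2, 2), free (4, 2, 2)); after release of (0, 2, 1) the pool is (4, 4, 3)
  run T4 (needs (3, 3, 1), free (4, 4, 3)); after release of (2, 3, 1) the pool is (6, 7, 4)
  run T8 (needs (6, 3, 3), free (6, 7, 4)); after release of (1, 1, 2) the pool is (7, 8, 6)
  run T1 (needs (2, 1, 6), free (7, 8, 6)); after release of (2, 1, 0) the pool is (9, 9, 6)
  run T2 (needs (4, 6, 3), free (9, 9, 6)); after release of (0, 2, 1) the pool is (9, 11, 7)


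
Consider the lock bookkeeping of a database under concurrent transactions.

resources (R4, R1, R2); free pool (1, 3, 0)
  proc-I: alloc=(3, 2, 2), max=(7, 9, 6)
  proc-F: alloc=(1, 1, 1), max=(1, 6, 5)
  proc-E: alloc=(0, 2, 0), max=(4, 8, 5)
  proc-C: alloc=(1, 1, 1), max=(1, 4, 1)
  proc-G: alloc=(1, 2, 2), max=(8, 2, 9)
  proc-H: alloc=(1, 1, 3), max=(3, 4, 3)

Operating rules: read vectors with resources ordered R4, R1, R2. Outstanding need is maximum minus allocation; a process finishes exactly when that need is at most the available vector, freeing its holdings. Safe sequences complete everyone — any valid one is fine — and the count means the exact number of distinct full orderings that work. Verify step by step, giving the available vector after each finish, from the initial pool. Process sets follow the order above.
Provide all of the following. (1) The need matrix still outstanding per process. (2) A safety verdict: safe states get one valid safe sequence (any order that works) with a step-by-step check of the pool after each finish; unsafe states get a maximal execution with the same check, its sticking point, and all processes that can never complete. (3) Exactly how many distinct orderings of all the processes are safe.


(1) Need matrix, components ordered R4, R1, R2:
  proc-I: (4, 7, 4)
  proc-F: (0, 5, 4)
  proc-E: (4, 6, 5)
  proc-C: (0, 3, 0)
  proc-G: (7, 0, 7)
  proc-H: (2, 3, 0)
(2) SAFE. One safe sequence: proc-C, proc-H, proc-F, proc-E, proc-I, proc-G.
Key observation: at proc-C the run first touches a limit — (0, 3, 0) against (1, 3, 0), exact on a resource it actually requests.
Check, step by step:
  pool = (1, 3, 0)
  run proc-C (needs (0, 3, 0), free (1, 3, 0)); after release of (1, 1, 1) the pool is (2, 4, 1)
  run proc-H (needs (2, 3, 0), free (2, 4, 1)); after release of (1, 1, 3) the pool is (3, 5, 4)
  run proc-F (needs (0, 5, 4), free (3, 5, 4)); after release of (1, 1, 1) the pool is (4, 6, 5)
  run proc-E (needs (4, 6, 5), free (4, 6, 5)); after release of (0, 2, 0) the pool is (4, 8, 5)
  run proc-I (needs (4, 7, 4), free (4, 8, 5)); after release of (3, 2, 2) the pool is (7, 10, 7)
  run proc-G (needs (7, 0, 7), free (7, 10, 7)); after release of (1, 2, 2) the pool is (8, 12, 9)
(3) Exactly 1 of the possible complete orderings is a safe sequence.


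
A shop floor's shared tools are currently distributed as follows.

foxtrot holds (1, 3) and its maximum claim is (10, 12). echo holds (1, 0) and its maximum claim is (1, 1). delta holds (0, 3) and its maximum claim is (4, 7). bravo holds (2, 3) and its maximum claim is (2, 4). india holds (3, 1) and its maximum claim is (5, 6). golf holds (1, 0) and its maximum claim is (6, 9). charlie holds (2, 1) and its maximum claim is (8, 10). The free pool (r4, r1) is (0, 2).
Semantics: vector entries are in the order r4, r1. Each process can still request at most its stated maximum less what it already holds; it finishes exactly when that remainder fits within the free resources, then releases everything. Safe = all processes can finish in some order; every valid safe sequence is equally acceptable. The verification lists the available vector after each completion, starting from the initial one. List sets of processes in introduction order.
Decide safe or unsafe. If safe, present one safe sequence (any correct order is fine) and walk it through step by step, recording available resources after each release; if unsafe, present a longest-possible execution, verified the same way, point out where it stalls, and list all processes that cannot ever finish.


SAFE — a valid safe sequence is bravo, india, echo, delta, charlie, golf, foxtrot.
Key observation: india marks the first exact bind of the order: its need (2, 5) fits the free (2, 5) with zero slack on a requested resource.
Walking it through:
  pool = (0, 2)
  run bravo (needs (0, 1), free (0, 2)); after release of (2, 3) the pool is (2, 5)
  run india (needs (2, 5), free (2, 5)); after release of (3, 1) the pool is (5, 6)
  run echo (needs (0, 1), free (5, 6)); after release of (1, 0) the pool is (6, 6)
  run delta (needs (4, 4), free (6, 6)); after release of (0, 3) the pool is (6, 9)
  run charlie (needs (6, 9), free (6, 9)); after release of (2, 1) the pool is (8, 10)
  run golf (needs (5, 9), free (8, 10)); after release of (1, 0) the pool is (9, 10)
  run foxtrot (needs (9, 9), free (9, 10)); after release of (1, 3) the pool is (10, 13)


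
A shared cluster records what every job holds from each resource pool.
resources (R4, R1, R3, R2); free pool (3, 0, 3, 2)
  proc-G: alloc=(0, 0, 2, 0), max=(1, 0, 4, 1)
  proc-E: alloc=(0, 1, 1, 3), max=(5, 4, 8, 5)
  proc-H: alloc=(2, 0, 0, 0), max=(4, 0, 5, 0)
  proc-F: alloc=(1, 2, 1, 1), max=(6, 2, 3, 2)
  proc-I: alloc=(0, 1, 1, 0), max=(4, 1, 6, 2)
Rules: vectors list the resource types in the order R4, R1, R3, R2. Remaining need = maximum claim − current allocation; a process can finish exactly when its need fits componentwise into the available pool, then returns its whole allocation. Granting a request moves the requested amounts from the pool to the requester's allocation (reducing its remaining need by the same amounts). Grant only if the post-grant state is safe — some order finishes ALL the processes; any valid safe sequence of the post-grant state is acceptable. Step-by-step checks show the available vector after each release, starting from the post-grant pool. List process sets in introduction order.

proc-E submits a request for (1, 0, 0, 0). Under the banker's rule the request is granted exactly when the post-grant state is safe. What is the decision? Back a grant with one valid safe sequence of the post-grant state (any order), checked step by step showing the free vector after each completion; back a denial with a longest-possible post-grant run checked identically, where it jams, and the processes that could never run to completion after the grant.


DENY: after the grant no complete ordering would exist.
Key observation: after proc-G, proc-H, proc-I the pool peaks at (4, 1, 6, 2), and each blocked process is short somewhere: proc-E on R1, R3; proc-F on R4.
After a pretend grant, a maximal execution: proc-G, proc-H, proc-I — then nothing else fits. Check, step by step:
  pool = (2, 0, 3, 2)
  run proc-G (needs (1, 0, 2, 1), free (2, 0, 3, 2)); after release of (0, 0, 2, 0) the pool is (2, 0, 5, 2)
  run proc-H (needs (2, 0, 5, 0), free (2, 0, 5, 2)); after release of (2, 0, 0, 0) the pool is (4, 0, 5, 2)
  run proc-I (needs (4, 0, 5, 2), free (4, 0, 5, 2)); after release of (0, 1, 1, 0) the pool is (4, 1, 6, 2)
  proc-E still needs (4, 3, 7, 2) but only (4, 1, 6, 2) is free — short on R1 and R3
  proc-F still needs (5, 0, 2, 1) but only (4, 1, 6, 2) is free — short on R4
Post-grant, the permanently blocked set is proc-E and proc-F.
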